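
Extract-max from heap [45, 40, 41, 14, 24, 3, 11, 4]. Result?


Max = 45
Replace root with last, heapify down
Resulting heap: [41, 40, 11, 14, 24, 3, 4]


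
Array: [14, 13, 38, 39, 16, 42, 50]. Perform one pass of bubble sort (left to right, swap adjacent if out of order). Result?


After one pass: [13, 14, 38, 16, 39, 42, 50]


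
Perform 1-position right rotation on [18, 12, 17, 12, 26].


Right rotate by 1: [26, 18, 12, 17, 12]


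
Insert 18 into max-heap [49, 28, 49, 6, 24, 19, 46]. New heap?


Append 18: [49, 28, 49, 6, 24, 19, 46, 18]
Bubble up: swap idx 7(18) with idx 3(6)
Result: [49, 28, 49, 18, 24, 19, 46, 6]


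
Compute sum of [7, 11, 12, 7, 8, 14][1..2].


Prefix sums: [0, 7, 18, 30, 37, 45, 59]
Sum[1..2] = prefix[3] - prefix[1] = 30 - 7 = 23


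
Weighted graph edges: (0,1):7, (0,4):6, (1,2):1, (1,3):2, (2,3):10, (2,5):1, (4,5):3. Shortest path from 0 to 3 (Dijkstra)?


Dijkstra from 0:
Distances: {0: 0, 1: 7, 2: 8, 3: 9, 4: 6, 5: 9}
Shortest distance to 3 = 9, path = [0, 1, 3]


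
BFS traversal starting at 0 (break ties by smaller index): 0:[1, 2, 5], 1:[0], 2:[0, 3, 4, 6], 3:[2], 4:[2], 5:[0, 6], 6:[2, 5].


BFS queue: start with [0]
Visit order: [0, 1, 2, 5, 3, 4, 6]


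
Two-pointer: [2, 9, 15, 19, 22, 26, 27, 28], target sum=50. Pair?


Two pointers: lo=0, hi=7
Found pair: (22, 28) summing to 50


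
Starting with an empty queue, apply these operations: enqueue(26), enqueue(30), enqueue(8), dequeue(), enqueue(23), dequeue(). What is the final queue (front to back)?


enqueue(26) -> [26]
enqueue(30) -> [26, 30]
enqueue(8) -> [26, 30, 8]
dequeue() returns 26 -> [30, 8]
enqueue(23) -> [30, 8, 23]
dequeue() returns 30 -> [8, 23]
Final queue (front to back): [8, 23]


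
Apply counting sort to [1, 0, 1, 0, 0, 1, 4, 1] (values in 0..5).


Count array: [3, 4, 0, 0, 1, 0]
Reconstruct: [0, 0, 0, 1, 1, 1, 1, 4]


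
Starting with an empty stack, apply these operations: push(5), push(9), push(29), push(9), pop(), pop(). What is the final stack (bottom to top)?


push(5) -> [5]
push(9) -> [5, 9]
push(29) -> [5, 9, 29]
push(9) -> [5, 9, 29, 9]
pop() returns 9 -> [5, 9, 29]
pop() returns 29 -> [5, 9]
Final stack (bottom to top): [5, 9]


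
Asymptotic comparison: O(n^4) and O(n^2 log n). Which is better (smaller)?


n^2 log n grows slower than quartic
O(n^2 log n) is asymptotically smaller; O(n^4) grows faster


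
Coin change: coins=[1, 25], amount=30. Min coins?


dp[0]=0; dp[i]=1+min(dp[i-c] for c in coins)
...dp[25]=1, dp[26]=2, dp[27]=3, dp[28]=4, dp[29]=5, dp[30]=6
Minimum coins for 30 = 6


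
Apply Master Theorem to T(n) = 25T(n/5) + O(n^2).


a=25, b=5, c=2. log_5(25)=2 = c=2. Case 2: O(n^c log n) = O(n^2 log n)
Complexity: O(n^2 log n)


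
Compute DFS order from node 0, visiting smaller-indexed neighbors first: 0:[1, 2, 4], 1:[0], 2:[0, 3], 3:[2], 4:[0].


DFS stack-based: start with [0]
Visit order: [0, 1, 2, 3, 4]


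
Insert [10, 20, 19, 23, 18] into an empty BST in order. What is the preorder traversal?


Root = 10; build tree by BST insertion.
Preorder traversal: [10, 20, 19, 18, 23]


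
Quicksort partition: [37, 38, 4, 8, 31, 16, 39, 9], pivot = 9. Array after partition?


Elements <= 9 go left of pivot.
Result: [4, 8, 9, 38, 31, 16, 39, 37], pivot at index 2


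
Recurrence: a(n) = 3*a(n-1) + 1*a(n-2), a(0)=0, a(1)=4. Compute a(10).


Build bottom-up:
...a(8)=15708, a(9)=51880, a(10)=3*51880+1*15708=171348


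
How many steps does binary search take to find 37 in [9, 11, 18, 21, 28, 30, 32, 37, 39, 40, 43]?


Search for 37:
[0,10] mid=5 arr[5]=30
[6,10] mid=8 arr[8]=39
[6,7] mid=6 arr[6]=32
[7,7] mid=7 arr[7]=37
Total: 4 comparisons


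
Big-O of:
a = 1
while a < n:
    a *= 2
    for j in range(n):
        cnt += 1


Per nesting level: O(log n) * O(n) = O(n log n)
Complexity: O(n log n)


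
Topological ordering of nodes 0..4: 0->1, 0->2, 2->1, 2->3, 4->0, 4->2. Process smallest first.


Kahn's algorithm, process smallest node first
Order: [4, 0, 2, 1, 3]


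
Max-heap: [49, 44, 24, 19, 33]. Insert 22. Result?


Append 22: [49, 44, 24, 19, 33, 22]
Bubble up: no swaps needed
Result: [49, 44, 24, 19, 33, 22]


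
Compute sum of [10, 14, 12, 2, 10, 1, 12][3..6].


Prefix sums: [0, 10, 24, 36, 38, 48, 49, 61]
Sum[3..6] = prefix[7] - prefix[3] = 61 - 36 = 25


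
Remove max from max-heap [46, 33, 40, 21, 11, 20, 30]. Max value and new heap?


Max = 46
Replace root with last, heapify down
Resulting heap: [40, 33, 30, 21, 11, 20]


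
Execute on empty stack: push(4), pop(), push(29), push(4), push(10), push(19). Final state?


push(4) -> [4]
pop() returns 4 -> []
push(29) -> [29]
push(4) -> [29, 4]
push(10) -> [29, 4, 10]
push(19) -> [29, 4, 10, 19]
Final stack (bottom to top): [29, 4, 10, 19]


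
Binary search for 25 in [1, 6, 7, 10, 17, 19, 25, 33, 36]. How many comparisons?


Search for 25:
[0,8] mid=4 arr[4]=17
[5,8] mid=6 arr[6]=25
Total: 2 comparisons


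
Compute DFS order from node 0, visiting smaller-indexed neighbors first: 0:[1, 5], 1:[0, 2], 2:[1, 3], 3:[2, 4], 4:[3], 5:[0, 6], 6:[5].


DFS stack-based: start with [0]
Visit order: [0, 1, 2, 3, 4, 5, 6]


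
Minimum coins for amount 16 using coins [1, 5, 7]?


dp[0]=0; dp[i]=1+min(dp[i-c] for c in coins)
...dp[11]=3, dp[12]=2, dp[13]=3, dp[14]=2, dp[15]=3, dp[16]=4
Minimum coins for 16 = 4


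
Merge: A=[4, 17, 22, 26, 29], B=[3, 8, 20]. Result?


Compare heads, take smaller each step.
Merged: [3, 4, 8, 17, 20, 22, 26, 29]


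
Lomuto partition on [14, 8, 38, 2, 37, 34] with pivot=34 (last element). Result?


Elements <= 34 go left of pivot.
Result: [14, 8, 2, 34, 37, 38], pivot at index 3


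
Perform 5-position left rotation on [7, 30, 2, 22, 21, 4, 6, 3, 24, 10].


Left rotate by 5: [4, 6, 3, 24, 10, 7, 30, 2, 22, 21]


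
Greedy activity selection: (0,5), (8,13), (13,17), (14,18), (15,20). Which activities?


Greedy: pick earliest-ending, then skip overlaps.
Selected (3 activities): [(0, 5), (8, 13), (13, 17)]


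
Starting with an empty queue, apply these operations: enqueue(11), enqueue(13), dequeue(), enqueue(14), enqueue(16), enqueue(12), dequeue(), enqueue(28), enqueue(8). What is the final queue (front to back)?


enqueue(11) -> [11]
enqueue(13) -> [11, 13]
dequeue() returns 11 -> [13]
enqueue(14) -> [13, 14]
enqueue(16) -> [13, 14, 16]
enqueue(12) -> [13, 14, 16, 12]
dequeue() returns 13 -> [14, 16, 12]
enqueue(28) -> [14, 16, 12, 28]
enqueue(8) -> [14, 16, 12, 28, 8]
Final queue (front to back): [14, 16, 12, 28, 8]


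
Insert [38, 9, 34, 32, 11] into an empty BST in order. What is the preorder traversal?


Root = 38; build tree by BST insertion.
Preorder traversal: [38, 9, 34, 32, 11]


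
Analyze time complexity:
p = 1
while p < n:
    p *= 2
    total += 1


Per nesting level: O(log n) = O(log n)
Complexity: O(log n)


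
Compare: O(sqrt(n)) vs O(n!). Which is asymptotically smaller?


sublinear grows slower than factorial
O(sqrt(n)) is asymptotically smaller; O(n!) grows faster


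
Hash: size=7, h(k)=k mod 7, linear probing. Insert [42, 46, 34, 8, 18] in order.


Insertions: 42->slot 0; 46->slot 4; 34->slot 6; 8->slot 1; 18->slot 5
Table: [42, 8, None, None, 46, 18, 34]


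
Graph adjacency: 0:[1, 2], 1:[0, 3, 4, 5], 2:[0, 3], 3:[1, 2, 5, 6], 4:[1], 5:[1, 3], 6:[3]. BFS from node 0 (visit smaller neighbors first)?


BFS queue: start with [0]
Visit order: [0, 1, 2, 3, 4, 5, 6]


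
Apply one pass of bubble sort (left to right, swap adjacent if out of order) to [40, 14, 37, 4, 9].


After one pass: [14, 37, 4, 9, 40]


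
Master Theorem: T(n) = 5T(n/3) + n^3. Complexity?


a=5, b=3, c=3. log_3(5)=1.465 < c=3. Case 3: O(n^c) = O(n^3)
Complexity: O(n^3)


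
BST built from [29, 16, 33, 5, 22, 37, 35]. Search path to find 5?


BST root = 29
Search for 5: compare at each node
Path: [29, 16, 5]


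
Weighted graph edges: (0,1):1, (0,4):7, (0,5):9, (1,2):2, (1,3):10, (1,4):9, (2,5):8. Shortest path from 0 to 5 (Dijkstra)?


Dijkstra from 0:
Distances: {0: 0, 1: 1, 2: 3, 3: 11, 4: 7, 5: 9}
Shortest distance to 5 = 9, path = [0, 5]


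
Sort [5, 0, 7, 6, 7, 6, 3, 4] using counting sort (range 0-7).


Count array: [1, 0, 0, 1, 1, 1, 2, 2]
Reconstruct: [0, 3, 4, 5, 6, 6, 7, 7]


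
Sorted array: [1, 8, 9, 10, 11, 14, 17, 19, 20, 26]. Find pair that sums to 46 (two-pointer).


Two pointers: lo=0, hi=9
Found pair: (20, 26) summing to 46


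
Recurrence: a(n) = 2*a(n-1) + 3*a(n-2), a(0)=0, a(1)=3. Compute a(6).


Build bottom-up:
...a(4)=60, a(5)=183, a(6)=2*183+3*60=546


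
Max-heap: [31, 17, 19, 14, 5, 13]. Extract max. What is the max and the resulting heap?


Max = 31
Replace root with last, heapify down
Resulting heap: [19, 17, 13, 14, 5]


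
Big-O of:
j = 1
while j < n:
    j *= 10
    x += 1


Per nesting level: O(log n) = O(log n)
Complexity: O(log n)


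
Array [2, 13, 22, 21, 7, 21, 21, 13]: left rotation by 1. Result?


Left rotate by 1: [13, 22, 21, 7, 21, 21, 13, 2]


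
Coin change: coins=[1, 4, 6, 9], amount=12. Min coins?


dp[0]=0; dp[i]=1+min(dp[i-c] for c in coins)
...dp[7]=2, dp[8]=2, dp[9]=1, dp[10]=2, dp[11]=3, dp[12]=2
Minimum coins for 12 = 2


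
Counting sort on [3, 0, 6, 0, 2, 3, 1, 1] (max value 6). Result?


Count array: [2, 2, 1, 2, 0, 0, 1]
Reconstruct: [0, 0, 1, 1, 2, 3, 3, 6]


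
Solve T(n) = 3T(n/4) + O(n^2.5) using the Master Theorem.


a=3, b=4, c=2.5. log_4(3)=0.792 < c=2.5. Case 3: O(n^c) = O(n^2.500)
Complexity: O(n^2.500)


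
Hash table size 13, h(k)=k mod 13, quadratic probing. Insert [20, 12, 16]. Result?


Insertions: 20->slot 7; 12->slot 12; 16->slot 3
Table: [None, None, None, 16, None, None, None, 20, None, None, None, None, 12]


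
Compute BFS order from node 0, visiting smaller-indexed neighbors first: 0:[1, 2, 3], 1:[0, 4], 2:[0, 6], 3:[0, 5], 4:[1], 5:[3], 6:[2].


BFS queue: start with [0]
Visit order: [0, 1, 2, 3, 4, 6, 5]


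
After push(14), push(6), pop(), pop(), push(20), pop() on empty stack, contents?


push(14) -> [14]
push(6) -> [14, 6]
pop() returns 6 -> [14]
pop() returns 14 -> []
push(20) -> [20]
pop() returns 20 -> []
Final stack (bottom to top): []


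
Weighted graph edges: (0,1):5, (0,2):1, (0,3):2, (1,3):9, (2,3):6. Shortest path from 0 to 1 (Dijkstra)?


Dijkstra from 0:
Distances: {0: 0, 1: 5, 2: 1, 3: 2}
Shortest distance to 1 = 5, path = [0, 1]


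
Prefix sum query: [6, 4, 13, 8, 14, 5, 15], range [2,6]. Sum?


Prefix sums: [0, 6, 10, 23, 31, 45, 50, 65]
Sum[2..6] = prefix[7] - prefix[2] = 65 - 10 = 55


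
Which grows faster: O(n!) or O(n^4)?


quartic grows slower than factorial
O(n^4) is asymptotically smaller; O(n!) grows faster


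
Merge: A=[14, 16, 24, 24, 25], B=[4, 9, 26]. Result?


Compare heads, take smaller each step.
Merged: [4, 9, 14, 16, 24, 24, 25, 26]


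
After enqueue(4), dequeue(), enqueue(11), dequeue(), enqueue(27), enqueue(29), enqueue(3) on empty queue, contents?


enqueue(4) -> [4]
dequeue() returns 4 -> []
enqueue(11) -> [11]
dequeue() returns 11 -> []
enqueue(27) -> [27]
enqueue(29) -> [27, 29]
enqueue(3) -> [27, 29, 3]
Final queue (front to back): [27, 29, 3]


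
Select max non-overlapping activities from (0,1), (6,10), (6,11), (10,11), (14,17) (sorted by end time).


Greedy: pick earliest-ending, then skip overlaps.
Selected (4 activities): [(0, 1), (6, 10), (10, 11), (14, 17)]


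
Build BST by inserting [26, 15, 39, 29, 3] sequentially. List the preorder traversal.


Root = 26; build tree by BST insertion.
Preorder traversal: [26, 15, 3, 39, 29]


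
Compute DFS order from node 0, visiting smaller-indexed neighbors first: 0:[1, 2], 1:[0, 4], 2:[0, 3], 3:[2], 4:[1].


DFS stack-based: start with [0]
Visit order: [0, 1, 4, 2, 3]


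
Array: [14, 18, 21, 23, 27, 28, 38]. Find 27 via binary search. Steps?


Search for 27:
[0,6] mid=3 arr[3]=23
[4,6] mid=5 arr[5]=28
[4,4] mid=4 arr[4]=27
Total: 3 comparisons


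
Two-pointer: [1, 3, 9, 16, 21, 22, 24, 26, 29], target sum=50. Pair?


Two pointers: lo=0, hi=8
Found pair: (21, 29) summing to 50


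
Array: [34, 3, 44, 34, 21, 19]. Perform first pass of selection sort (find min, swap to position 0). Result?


After one pass: [3, 34, 44, 34, 21, 19]


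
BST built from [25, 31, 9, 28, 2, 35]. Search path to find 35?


BST root = 25
Search for 35: compare at each node
Path: [25, 31, 35]


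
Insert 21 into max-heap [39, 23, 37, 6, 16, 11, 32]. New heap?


Append 21: [39, 23, 37, 6, 16, 11, 32, 21]
Bubble up: swap idx 7(21) with idx 3(6)
Result: [39, 23, 37, 21, 16, 11, 32, 6]


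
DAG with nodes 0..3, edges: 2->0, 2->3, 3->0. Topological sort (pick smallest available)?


Kahn's algorithm, process smallest node first
Order: [1, 2, 3, 0]


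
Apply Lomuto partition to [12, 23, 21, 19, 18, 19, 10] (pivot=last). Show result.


Elements <= 10 go left of pivot.
Result: [10, 23, 21, 19, 18, 19, 12], pivot at index 0


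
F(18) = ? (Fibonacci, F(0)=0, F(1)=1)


F(n)=F(n-1)+F(n-2)
...F(16)=987, F(17)=1597, F(18)=2584


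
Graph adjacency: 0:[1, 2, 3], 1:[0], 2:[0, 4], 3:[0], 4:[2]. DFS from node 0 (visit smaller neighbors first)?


DFS stack-based: start with [0]
Visit order: [0, 1, 2, 4, 3]


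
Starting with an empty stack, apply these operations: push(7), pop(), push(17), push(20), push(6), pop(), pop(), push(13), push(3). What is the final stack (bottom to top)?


push(7) -> [7]
pop() returns 7 -> []
push(17) -> [17]
push(20) -> [17, 20]
push(6) -> [17, 20, 6]
pop() returns 6 -> [17, 20]
pop() returns 20 -> [17]
push(13) -> [17, 13]
push(3) -> [17, 13, 3]
Final stack (bottom to top): [17, 13, 3]


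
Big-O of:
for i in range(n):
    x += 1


Per nesting level: O(n) = O(n)
Complexity: O(n)


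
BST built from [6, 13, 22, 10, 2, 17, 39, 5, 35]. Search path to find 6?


BST root = 6
Search for 6: compare at each node
Path: [6]


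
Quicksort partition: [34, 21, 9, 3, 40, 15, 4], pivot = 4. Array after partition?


Elements <= 4 go left of pivot.
Result: [3, 4, 9, 34, 40, 15, 21], pivot at index 1


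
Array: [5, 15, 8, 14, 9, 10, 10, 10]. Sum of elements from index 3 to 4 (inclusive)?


Prefix sums: [0, 5, 20, 28, 42, 51, 61, 71, 81]
Sum[3..4] = prefix[5] - prefix[3] = 51 - 28 = 23


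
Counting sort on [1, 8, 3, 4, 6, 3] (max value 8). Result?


Count array: [0, 1, 0, 2, 1, 0, 1, 0, 1]
Reconstruct: [1, 3, 3, 4, 6, 8]


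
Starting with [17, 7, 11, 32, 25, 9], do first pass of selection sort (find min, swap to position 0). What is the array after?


After one pass: [7, 17, 11, 32, 25, 9]


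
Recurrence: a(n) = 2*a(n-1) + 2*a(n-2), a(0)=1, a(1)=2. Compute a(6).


Build bottom-up:
...a(4)=44, a(5)=120, a(6)=2*120+2*44=328


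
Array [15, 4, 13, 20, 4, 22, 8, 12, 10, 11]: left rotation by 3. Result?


Left rotate by 3: [20, 4, 22, 8, 12, 10, 11, 15, 4, 13]


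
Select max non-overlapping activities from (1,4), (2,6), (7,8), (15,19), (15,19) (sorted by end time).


Greedy: pick earliest-ending, then skip overlaps.
Selected (3 activities): [(1, 4), (7, 8), (15, 19)]


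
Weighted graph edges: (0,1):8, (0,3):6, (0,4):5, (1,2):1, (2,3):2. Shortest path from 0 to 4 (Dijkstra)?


Dijkstra from 0:
Distances: {0: 0, 1: 8, 2: 8, 3: 6, 4: 5}
Shortest distance to 4 = 5, path = [0, 4]


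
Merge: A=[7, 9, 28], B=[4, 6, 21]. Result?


Compare heads, take smaller each step.
Merged: [4, 6, 7, 9, 21, 28]


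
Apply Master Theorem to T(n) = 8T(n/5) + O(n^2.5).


a=8, b=5, c=2.5. log_5(8)=1.292 < c=2.5. Case 3: O(n^c) = O(n^2.500)
Complexity: O(n^2.500)


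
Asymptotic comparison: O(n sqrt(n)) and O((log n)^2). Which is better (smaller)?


polylogarithmic grows slower than n^1.5
O((log n)^2) is asymptotically smaller; O(n sqrt(n)) grows faster


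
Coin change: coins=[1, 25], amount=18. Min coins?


dp[0]=0; dp[i]=1+min(dp[i-c] for c in coins)
...dp[13]=13, dp[14]=14, dp[15]=15, dp[16]=16, dp[17]=17, dp[18]=18
Minimum coins for 18 = 18


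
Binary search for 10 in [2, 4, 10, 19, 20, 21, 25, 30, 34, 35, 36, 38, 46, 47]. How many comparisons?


Search for 10:
[0,13] mid=6 arr[6]=25
[0,5] mid=2 arr[2]=10
Total: 2 comparisons


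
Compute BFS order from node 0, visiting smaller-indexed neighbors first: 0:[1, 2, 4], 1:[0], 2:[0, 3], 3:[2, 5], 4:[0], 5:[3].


BFS queue: start with [0]
Visit order: [0, 1, 2, 4, 3, 5]


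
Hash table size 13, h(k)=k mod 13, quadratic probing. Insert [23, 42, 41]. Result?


Insertions: 23->slot 10; 42->slot 3; 41->slot 2
Table: [None, None, 41, 42, None, None, None, None, None, None, 23, None, None]


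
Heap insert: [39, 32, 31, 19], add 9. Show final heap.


Append 9: [39, 32, 31, 19, 9]
Bubble up: no swaps needed
Result: [39, 32, 31, 19, 9]


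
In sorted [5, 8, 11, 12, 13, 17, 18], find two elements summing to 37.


Two pointers: lo=0, hi=6
No pair sums to 37


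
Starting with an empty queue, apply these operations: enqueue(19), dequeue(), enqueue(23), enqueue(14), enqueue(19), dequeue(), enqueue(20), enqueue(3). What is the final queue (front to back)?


enqueue(19) -> [19]
dequeue() returns 19 -> []
enqueue(23) -> [23]
enqueue(14) -> [23, 14]
enqueue(19) -> [23, 14, 19]
dequeue() returns 23 -> [14, 19]
enqueue(20) -> [14, 19, 20]
enqueue(3) -> [14, 19, 20, 3]
Final queue (front to back): [14, 19, 20, 3]


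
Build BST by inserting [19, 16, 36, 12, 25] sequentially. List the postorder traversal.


Root = 19; build tree by BST insertion.
Postorder traversal: [12, 16, 25, 36, 19]


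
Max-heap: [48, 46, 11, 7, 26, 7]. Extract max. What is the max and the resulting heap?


Max = 48
Replace root with last, heapify down
Resulting heap: [46, 26, 11, 7, 7]


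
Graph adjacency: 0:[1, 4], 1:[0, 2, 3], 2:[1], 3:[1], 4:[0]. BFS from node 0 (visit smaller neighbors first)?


BFS queue: start with [0]
Visit order: [0, 1, 4, 2, 3]


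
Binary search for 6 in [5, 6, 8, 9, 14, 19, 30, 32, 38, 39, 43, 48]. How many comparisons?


Search for 6:
[0,11] mid=5 arr[5]=19
[0,4] mid=2 arr[2]=8
[0,1] mid=0 arr[0]=5
[1,1] mid=1 arr[1]=6
Total: 4 comparisons


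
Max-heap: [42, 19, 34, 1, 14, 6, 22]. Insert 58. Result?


Append 58: [42, 19, 34, 1, 14, 6, 22, 58]
Bubble up: swap idx 7(58) with idx 3(1); swap idx 3(58) with idx 1(19); swap idx 1(58) with idx 0(42)
Result: [58, 42, 34, 19, 14, 6, 22, 1]


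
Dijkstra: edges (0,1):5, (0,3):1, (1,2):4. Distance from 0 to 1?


Dijkstra from 0:
Distances: {0: 0, 1: 5, 2: 9, 3: 1}
Shortest distance to 1 = 5, path = [0, 1]


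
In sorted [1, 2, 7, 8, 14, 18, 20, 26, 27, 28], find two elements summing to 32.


Two pointers: lo=0, hi=9
Found pair: (14, 18) summing to 32


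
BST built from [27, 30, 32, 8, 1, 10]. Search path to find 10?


BST root = 27
Search for 10: compare at each node
Path: [27, 8, 10]


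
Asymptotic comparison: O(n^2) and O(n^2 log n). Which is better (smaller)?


quadratic grows slower than n^2 log n
O(n^2) is asymptotically smaller; O(n^2 log n) grows faster


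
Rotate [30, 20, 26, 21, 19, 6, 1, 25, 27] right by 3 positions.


Right rotate by 3: [1, 25, 27, 30, 20, 26, 21, 19, 6]


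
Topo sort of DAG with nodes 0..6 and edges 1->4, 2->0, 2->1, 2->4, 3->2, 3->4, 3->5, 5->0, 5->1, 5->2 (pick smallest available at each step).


Kahn's algorithm, process smallest node first
Order: [3, 5, 2, 0, 1, 4, 6]


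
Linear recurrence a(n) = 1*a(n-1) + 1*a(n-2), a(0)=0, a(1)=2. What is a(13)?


Build bottom-up:
...a(11)=178, a(12)=288, a(13)=1*288+1*178=466


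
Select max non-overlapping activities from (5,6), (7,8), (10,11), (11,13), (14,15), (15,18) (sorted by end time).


Greedy: pick earliest-ending, then skip overlaps.
Selected (6 activities): [(5, 6), (7, 8), (10, 11), (11, 13), (14, 15), (15, 18)]


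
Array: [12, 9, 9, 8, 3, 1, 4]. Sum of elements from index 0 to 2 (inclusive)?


Prefix sums: [0, 12, 21, 30, 38, 41, 42, 46]
Sum[0..2] = prefix[3] - prefix[0] = 30 - 0 = 30


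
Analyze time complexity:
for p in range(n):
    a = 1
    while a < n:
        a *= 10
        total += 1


Per nesting level: O(n) * O(log n) = O(n log n)
Complexity: O(n log n)


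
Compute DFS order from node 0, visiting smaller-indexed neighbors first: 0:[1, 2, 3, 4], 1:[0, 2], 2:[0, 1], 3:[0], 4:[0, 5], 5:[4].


DFS stack-based: start with [0]
Visit order: [0, 1, 2, 3, 4, 5]


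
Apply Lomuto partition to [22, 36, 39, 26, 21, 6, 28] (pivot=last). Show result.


Elements <= 28 go left of pivot.
Result: [22, 26, 21, 6, 28, 36, 39], pivot at index 4


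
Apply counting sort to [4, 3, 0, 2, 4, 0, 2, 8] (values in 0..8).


Count array: [2, 0, 2, 1, 2, 0, 0, 0, 1]
Reconstruct: [0, 0, 2, 2, 3, 4, 4, 8]


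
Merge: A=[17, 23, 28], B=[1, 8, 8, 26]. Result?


Compare heads, take smaller each step.
Merged: [1, 8, 8, 17, 23, 26, 28]


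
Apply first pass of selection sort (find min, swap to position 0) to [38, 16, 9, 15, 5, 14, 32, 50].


After one pass: [5, 16, 9, 15, 38, 14, 32, 50]


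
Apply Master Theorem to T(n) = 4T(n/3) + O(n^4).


a=4, b=3, c=4. log_3(4)=1.262 < c=4. Case 3: O(n^c) = O(n^4)
Complexity: O(n^4)


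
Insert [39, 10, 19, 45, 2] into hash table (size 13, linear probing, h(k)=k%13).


Insertions: 39->slot 0; 10->slot 10; 19->slot 6; 45->slot 7; 2->slot 2
Table: [39, None, 2, None, None, None, 19, 45, None, None, 10, None, None]


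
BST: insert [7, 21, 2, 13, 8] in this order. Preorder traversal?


Root = 7; build tree by BST insertion.
Preorder traversal: [7, 2, 21, 13, 8]


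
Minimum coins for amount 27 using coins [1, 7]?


dp[0]=0; dp[i]=1+min(dp[i-c] for c in coins)
...dp[22]=4, dp[23]=5, dp[24]=6, dp[25]=7, dp[26]=8, dp[27]=9
Minimum coins for 27 = 9


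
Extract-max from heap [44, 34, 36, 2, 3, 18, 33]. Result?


Max = 44
Replace root with last, heapify down
Resulting heap: [36, 34, 33, 2, 3, 18]


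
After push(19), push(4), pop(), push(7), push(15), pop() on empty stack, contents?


push(19) -> [19]
push(4) -> [19, 4]
pop() returns 4 -> [19]
push(7) -> [19, 7]
push(15) -> [19, 7, 15]
pop() returns 15 -> [19, 7]
Final stack (bottom to top): [19, 7]


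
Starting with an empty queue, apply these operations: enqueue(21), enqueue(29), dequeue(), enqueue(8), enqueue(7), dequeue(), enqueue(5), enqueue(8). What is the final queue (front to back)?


enqueue(21) -> [21]
enqueue(29) -> [21, 29]
dequeue() returns 21 -> [29]
enqueue(8) -> [29, 8]
enqueue(7) -> [29, 8, 7]
dequeue() returns 29 -> [8, 7]
enqueue(5) -> [8, 7, 5]
enqueue(8) -> [8, 7, 5, 8]
Final queue (front to back): [8, 7, 5, 8]


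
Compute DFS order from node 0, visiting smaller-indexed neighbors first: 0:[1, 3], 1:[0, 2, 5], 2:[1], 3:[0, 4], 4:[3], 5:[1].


DFS stack-based: start with [0]
Visit order: [0, 1, 2, 5, 3, 4]


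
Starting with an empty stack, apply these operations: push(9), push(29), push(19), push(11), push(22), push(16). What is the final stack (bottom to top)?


push(9) -> [9]
push(29) -> [9, 29]
push(19) -> [9, 29, 19]
push(11) -> [9, 29, 19, 11]
push(22) -> [9, 29, 19, 11, 22]
push(16) -> [9, 29, 19, 11, 22, 16]
Final stack (bottom to top): [9, 29, 19, 11, 22, 16]


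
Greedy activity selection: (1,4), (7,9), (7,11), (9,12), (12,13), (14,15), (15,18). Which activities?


Greedy: pick earliest-ending, then skip overlaps.
Selected (6 activities): [(1, 4), (7, 9), (9, 12), (12, 13), (14, 15), (15, 18)]


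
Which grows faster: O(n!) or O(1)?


constant grows slower than factorial
O(1) is asymptotically smaller; O(n!) grows faster


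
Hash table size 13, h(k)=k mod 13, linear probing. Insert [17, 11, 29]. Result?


Insertions: 17->slot 4; 11->slot 11; 29->slot 3
Table: [None, None, None, 29, 17, None, None, None, None, None, None, 11, None]


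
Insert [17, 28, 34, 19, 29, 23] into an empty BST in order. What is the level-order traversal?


Root = 17; build tree by BST insertion.
Level-Order traversal: [17, 28, 19, 34, 23, 29]


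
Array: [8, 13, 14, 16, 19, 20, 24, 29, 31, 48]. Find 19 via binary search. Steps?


Search for 19:
[0,9] mid=4 arr[4]=19
Total: 1 comparisons


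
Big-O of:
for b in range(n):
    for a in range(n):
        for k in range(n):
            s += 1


Per nesting level: O(n) * O(n) * O(n) = O(n^3)
Complexity: O(n^3)


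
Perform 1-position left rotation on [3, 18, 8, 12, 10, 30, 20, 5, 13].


Left rotate by 1: [18, 8, 12, 10, 30, 20, 5, 13, 3]


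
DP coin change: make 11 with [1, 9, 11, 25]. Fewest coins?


dp[0]=0; dp[i]=1+min(dp[i-c] for c in coins)
...dp[6]=6, dp[7]=7, dp[8]=8, dp[9]=1, dp[10]=2, dp[11]=1
Minimum coins for 11 = 1


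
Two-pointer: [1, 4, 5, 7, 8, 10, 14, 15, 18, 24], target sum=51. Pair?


Two pointers: lo=0, hi=9
No pair sums to 51


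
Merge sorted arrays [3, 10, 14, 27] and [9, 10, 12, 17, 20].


Compare heads, take smaller each step.
Merged: [3, 9, 10, 10, 12, 14, 17, 20, 27]


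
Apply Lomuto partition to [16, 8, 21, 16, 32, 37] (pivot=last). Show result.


Elements <= 37 go left of pivot.
Result: [16, 8, 21, 16, 32, 37], pivot at index 5


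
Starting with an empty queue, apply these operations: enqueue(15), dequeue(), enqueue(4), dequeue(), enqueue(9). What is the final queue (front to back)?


enqueue(15) -> [15]
dequeue() returns 15 -> []
enqueue(4) -> [4]
dequeue() returns 4 -> []
enqueue(9) -> [9]
Final queue (front to back): [9]


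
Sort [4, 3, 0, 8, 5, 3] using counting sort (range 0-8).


Count array: [1, 0, 0, 2, 1, 1, 0, 0, 1]
Reconstruct: [0, 3, 3, 4, 5, 8]


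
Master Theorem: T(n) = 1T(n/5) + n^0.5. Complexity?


a=1, b=5, c=0.5. log_5(1)=0 < c=0.5. Case 3: O(n^c) = O(sqrt(n))
Complexity: O(sqrt(n))


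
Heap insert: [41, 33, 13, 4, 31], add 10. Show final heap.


Append 10: [41, 33, 13, 4, 31, 10]
Bubble up: no swaps needed
Result: [41, 33, 13, 4, 31, 10]


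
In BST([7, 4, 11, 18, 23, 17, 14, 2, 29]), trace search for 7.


BST root = 7
Search for 7: compare at each node
Path: [7]


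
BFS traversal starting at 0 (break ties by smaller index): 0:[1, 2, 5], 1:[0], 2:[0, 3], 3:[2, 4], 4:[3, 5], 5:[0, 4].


BFS queue: start with [0]
Visit order: [0, 1, 2, 5, 3, 4]


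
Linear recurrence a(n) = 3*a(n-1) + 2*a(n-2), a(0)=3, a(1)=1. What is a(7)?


Build bottom-up:
...a(5)=373, a(6)=1329, a(7)=3*1329+2*373=4733


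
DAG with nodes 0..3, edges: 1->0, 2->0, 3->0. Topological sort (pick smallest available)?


Kahn's algorithm, process smallest node first
Order: [1, 2, 3, 0]


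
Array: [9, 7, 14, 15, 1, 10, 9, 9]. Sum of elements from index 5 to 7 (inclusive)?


Prefix sums: [0, 9, 16, 30, 45, 46, 56, 65, 74]
Sum[5..7] = prefix[8] - prefix[5] = 74 - 46 = 28


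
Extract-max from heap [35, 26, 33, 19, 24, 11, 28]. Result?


Max = 35
Replace root with last, heapify down
Resulting heap: [33, 26, 28, 19, 24, 11]


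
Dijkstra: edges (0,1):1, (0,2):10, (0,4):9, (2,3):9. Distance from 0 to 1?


Dijkstra from 0:
Distances: {0: 0, 1: 1, 2: 10, 3: 19, 4: 9}
Shortest distance to 1 = 1, path = [0, 1]


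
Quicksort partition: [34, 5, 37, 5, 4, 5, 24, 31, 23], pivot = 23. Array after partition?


Elements <= 23 go left of pivot.
Result: [5, 5, 4, 5, 23, 34, 24, 31, 37], pivot at index 4


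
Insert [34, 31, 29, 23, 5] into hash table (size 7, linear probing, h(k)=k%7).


Insertions: 34->slot 6; 31->slot 3; 29->slot 1; 23->slot 2; 5->slot 5
Table: [None, 29, 23, 31, None, 5, 34]


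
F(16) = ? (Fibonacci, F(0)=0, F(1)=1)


F(n)=F(n-1)+F(n-2)
...F(14)=377, F(15)=610, F(16)=987


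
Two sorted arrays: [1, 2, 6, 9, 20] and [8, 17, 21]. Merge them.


Compare heads, take smaller each step.
Merged: [1, 2, 6, 8, 9, 17, 20, 21]


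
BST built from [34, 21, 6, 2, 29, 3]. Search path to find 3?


BST root = 34
Search for 3: compare at each node
Path: [34, 21, 6, 2, 3]


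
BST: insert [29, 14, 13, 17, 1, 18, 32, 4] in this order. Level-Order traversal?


Root = 29; build tree by BST insertion.
Level-Order traversal: [29, 14, 32, 13, 17, 1, 18, 4]


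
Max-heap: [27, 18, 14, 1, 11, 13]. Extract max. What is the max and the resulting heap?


Max = 27
Replace root with last, heapify down
Resulting heap: [18, 13, 14, 1, 11]


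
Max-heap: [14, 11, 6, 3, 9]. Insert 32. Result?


Append 32: [14, 11, 6, 3, 9, 32]
Bubble up: swap idx 5(32) with idx 2(6); swap idx 2(32) with idx 0(14)
Result: [32, 11, 14, 3, 9, 6]


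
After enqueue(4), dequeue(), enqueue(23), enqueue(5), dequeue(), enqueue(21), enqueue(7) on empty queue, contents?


enqueue(4) -> [4]
dequeue() returns 4 -> []
enqueue(23) -> [23]
enqueue(5) -> [23, 5]
dequeue() returns 23 -> [5]
enqueue(21) -> [5, 21]
enqueue(7) -> [5, 21, 7]
Final queue (front to back): [5, 21, 7]


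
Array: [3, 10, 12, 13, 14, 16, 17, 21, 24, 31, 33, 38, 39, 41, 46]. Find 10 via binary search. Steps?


Search for 10:
[0,14] mid=7 arr[7]=21
[0,6] mid=3 arr[3]=13
[0,2] mid=1 arr[1]=10
Total: 3 comparisons


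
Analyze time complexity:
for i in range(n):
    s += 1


Per nesting level: O(n) = O(n)
Complexity: O(n)


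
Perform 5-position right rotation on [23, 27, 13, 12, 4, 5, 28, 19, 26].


Right rotate by 5: [4, 5, 28, 19, 26, 23, 27, 13, 12]


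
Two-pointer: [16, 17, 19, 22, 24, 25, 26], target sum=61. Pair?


Two pointers: lo=0, hi=6
No pair sums to 61


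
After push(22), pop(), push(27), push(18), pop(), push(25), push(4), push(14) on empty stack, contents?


push(22) -> [22]
pop() returns 22 -> []
push(27) -> [27]
push(18) -> [27, 18]
pop() returns 18 -> [27]
push(25) -> [27, 25]
push(4) -> [27, 25, 4]
push(14) -> [27, 25, 4, 14]
Final stack (bottom to top): [27, 25, 4, 14]


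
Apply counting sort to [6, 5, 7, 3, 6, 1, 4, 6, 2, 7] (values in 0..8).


Count array: [0, 1, 1, 1, 1, 1, 3, 2, 0]
Reconstruct: [1, 2, 3, 4, 5, 6, 6, 6, 7, 7]


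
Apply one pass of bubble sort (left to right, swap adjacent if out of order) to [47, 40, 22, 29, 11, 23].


After one pass: [40, 22, 29, 11, 23, 47]


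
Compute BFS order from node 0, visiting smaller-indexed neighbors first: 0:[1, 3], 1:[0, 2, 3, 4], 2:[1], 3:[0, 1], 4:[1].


BFS queue: start with [0]
Visit order: [0, 1, 3, 2, 4]


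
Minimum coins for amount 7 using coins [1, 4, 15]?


dp[0]=0; dp[i]=1+min(dp[i-c] for c in coins)
...dp[2]=2, dp[3]=3, dp[4]=1, dp[5]=2, dp[6]=3, dp[7]=4
Minimum coins for 7 = 4


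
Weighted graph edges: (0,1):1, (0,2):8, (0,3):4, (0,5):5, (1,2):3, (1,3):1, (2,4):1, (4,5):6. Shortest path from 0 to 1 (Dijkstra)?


Dijkstra from 0:
Distances: {0: 0, 1: 1, 2: 4, 3: 2, 4: 5, 5: 5}
Shortest distance to 1 = 1, path = [0, 1]


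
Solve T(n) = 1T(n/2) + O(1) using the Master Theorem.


a=1, b=2, c=0. log_2(1)=0 = c=0. Case 2: O(n^c log n) = O(log n)
Complexity: O(log n)


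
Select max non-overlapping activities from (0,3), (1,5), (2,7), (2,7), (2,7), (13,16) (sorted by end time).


Greedy: pick earliest-ending, then skip overlaps.
Selected (2 activities): [(0, 3), (13, 16)]


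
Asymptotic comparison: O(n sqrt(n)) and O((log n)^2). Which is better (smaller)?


polylogarithmic grows slower than n^1.5
O((log n)^2) is asymptotically smaller; O(n sqrt(n)) grows faster


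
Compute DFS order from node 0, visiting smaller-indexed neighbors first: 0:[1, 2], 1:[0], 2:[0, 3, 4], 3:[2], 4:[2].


DFS stack-based: start with [0]
Visit order: [0, 1, 2, 3, 4]


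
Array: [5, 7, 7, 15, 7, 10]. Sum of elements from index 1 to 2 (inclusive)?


Prefix sums: [0, 5, 12, 19, 34, 41, 51]
Sum[1..2] = prefix[3] - prefix[1] = 19 - 5 = 14


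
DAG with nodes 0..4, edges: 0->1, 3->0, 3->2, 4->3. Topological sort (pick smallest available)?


Kahn's algorithm, process smallest node first
Order: [4, 3, 0, 1, 2]


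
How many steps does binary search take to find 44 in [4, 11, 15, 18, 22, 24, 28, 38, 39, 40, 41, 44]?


Search for 44:
[0,11] mid=5 arr[5]=24
[6,11] mid=8 arr[8]=39
[9,11] mid=10 arr[10]=41
[11,11] mid=11 arr[11]=44
Total: 4 comparisons


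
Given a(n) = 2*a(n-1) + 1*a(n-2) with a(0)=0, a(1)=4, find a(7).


Build bottom-up:
...a(5)=116, a(6)=280, a(7)=2*280+1*116=676


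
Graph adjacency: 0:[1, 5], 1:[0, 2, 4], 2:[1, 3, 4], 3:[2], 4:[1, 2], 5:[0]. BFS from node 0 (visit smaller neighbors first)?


BFS queue: start with [0]
Visit order: [0, 1, 5, 2, 4, 3]


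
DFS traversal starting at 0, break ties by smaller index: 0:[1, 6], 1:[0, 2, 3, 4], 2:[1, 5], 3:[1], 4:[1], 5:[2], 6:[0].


DFS stack-based: start with [0]
Visit order: [0, 1, 2, 5, 3, 4, 6]


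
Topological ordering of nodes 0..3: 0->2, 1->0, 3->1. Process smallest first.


Kahn's algorithm, process smallest node first
Order: [3, 1, 0, 2]


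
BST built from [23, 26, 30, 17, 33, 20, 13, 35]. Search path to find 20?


BST root = 23
Search for 20: compare at each node
Path: [23, 17, 20]


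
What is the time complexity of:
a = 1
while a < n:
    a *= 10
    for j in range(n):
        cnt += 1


Per nesting level: O(log n) * O(n) = O(n log n)
Complexity: O(n log n)


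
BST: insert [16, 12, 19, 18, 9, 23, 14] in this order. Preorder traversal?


Root = 16; build tree by BST insertion.
Preorder traversal: [16, 12, 9, 14, 19, 18, 23]


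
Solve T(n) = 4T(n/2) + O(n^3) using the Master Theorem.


a=4, b=2, c=3. log_2(4)=2 < c=3. Case 3: O(n^c) = O(n^3)
Complexity: O(n^3)


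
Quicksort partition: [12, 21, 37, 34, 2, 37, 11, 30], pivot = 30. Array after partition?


Elements <= 30 go left of pivot.
Result: [12, 21, 2, 11, 30, 37, 34, 37], pivot at index 4


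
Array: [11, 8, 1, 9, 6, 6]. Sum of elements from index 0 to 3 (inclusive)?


Prefix sums: [0, 11, 19, 20, 29, 35, 41]
Sum[0..3] = prefix[4] - prefix[0] = 29 - 0 = 29


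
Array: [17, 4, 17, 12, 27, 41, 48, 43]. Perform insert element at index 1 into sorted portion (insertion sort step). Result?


After one pass: [4, 17, 17, 12, 27, 41, 48, 43]


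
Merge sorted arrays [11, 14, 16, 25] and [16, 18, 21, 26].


Compare heads, take smaller each step.
Merged: [11, 14, 16, 16, 18, 21, 25, 26]


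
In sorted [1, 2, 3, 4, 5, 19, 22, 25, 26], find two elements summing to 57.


Two pointers: lo=0, hi=8
No pair sums to 57


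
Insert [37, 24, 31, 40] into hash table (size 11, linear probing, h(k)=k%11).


Insertions: 37->slot 4; 24->slot 2; 31->slot 9; 40->slot 7
Table: [None, None, 24, None, 37, None, None, 40, None, 31, None]


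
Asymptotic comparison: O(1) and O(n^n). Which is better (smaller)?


constant grows slower than n^n
O(1) is asymptotically smaller; O(n^n) grows faster


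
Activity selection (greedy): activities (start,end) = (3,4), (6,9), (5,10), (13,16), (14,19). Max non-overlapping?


Greedy: pick earliest-ending, then skip overlaps.
Selected (3 activities): [(3, 4), (6, 9), (13, 16)]


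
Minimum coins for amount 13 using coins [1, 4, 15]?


dp[0]=0; dp[i]=1+min(dp[i-c] for c in coins)
...dp[8]=2, dp[9]=3, dp[10]=4, dp[11]=5, dp[12]=3, dp[13]=4
Minimum coins for 13 = 4


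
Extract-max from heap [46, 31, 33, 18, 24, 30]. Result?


Max = 46
Replace root with last, heapify down
Resulting heap: [33, 31, 30, 18, 24]


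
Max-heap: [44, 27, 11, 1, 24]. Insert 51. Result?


Append 51: [44, 27, 11, 1, 24, 51]
Bubble up: swap idx 5(51) with idx 2(11); swap idx 2(51) with idx 0(44)
Result: [51, 27, 44, 1, 24, 11]


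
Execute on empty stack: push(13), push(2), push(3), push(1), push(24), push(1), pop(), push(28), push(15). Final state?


push(13) -> [13]
push(2) -> [13, 2]
push(3) -> [13, 2, 3]
push(1) -> [13, 2, 3, 1]
push(24) -> [13, 2, 3, 1, 24]
push(1) -> [13, 2, 3, 1, 24, 1]
pop() returns 1 -> [13, 2, 3, 1, 24]
push(28) -> [13, 2, 3, 1, 24, 28]
push(15) -> [13, 2, 3, 1, 24, 28, 15]
Final stack (bottom to top): [13, 2, 3, 1, 24, 28, 15]


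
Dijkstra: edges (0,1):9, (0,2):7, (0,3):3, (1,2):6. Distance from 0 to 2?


Dijkstra from 0:
Distances: {0: 0, 1: 9, 2: 7, 3: 3}
Shortest distance to 2 = 7, path = [0, 2]


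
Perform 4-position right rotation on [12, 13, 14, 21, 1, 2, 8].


Right rotate by 4: [21, 1, 2, 8, 12, 13, 14]


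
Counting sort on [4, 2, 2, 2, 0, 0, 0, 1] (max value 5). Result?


Count array: [3, 1, 3, 0, 1, 0]
Reconstruct: [0, 0, 0, 1, 2, 2, 2, 4]


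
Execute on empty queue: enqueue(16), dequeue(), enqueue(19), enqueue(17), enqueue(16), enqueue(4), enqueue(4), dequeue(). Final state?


enqueue(16) -> [16]
dequeue() returns 16 -> []
enqueue(19) -> [19]
enqueue(17) -> [19, 17]
enqueue(16) -> [19, 17, 16]
enqueue(4) -> [19, 17, 16, 4]
enqueue(4) -> [19, 17, 16, 4, 4]
dequeue() returns 19 -> [17, 16, 4, 4]
Final queue (front to back): [17, 16, 4, 4]


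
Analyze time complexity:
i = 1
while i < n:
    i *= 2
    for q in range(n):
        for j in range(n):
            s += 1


Per nesting level: O(log n) * O(n) * O(n) = O(n^2 log n)
Complexity: O(n^2 log n)


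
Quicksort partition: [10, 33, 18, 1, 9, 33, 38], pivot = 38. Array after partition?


Elements <= 38 go left of pivot.
Result: [10, 33, 18, 1, 9, 33, 38], pivot at index 6


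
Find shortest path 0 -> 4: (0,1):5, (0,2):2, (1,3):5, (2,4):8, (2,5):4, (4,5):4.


Dijkstra from 0:
Distances: {0: 0, 1: 5, 2: 2, 3: 10, 4: 10, 5: 6}
Shortest distance to 4 = 10, path = [0, 2, 4]


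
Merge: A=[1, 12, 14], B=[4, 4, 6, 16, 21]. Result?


Compare heads, take smaller each step.
Merged: [1, 4, 4, 6, 12, 14, 16, 21]


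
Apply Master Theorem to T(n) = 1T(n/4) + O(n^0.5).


a=1, b=4, c=0.5. log_4(1)=0 < c=0.5. Case 3: O(n^c) = O(sqrt(n))
Complexity: O(sqrt(n))


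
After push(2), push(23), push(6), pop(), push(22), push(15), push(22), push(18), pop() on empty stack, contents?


push(2) -> [2]
push(23) -> [2, 23]
push(6) -> [2, 23, 6]
pop() returns 6 -> [2, 23]
push(22) -> [2, 23, 22]
push(15) -> [2, 23, 22, 15]
push(22) -> [2, 23, 22, 15, 22]
push(18) -> [2, 23, 22, 15, 22, 18]
pop() returns 18 -> [2, 23, 22, 15, 22]
Final stack (bottom to top): [2, 23, 22, 15, 22]


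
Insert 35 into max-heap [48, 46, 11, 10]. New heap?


Append 35: [48, 46, 11, 10, 35]
Bubble up: no swaps needed
Result: [48, 46, 11, 10, 35]


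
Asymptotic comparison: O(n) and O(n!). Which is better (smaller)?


linear grows slower than factorial
O(n) is asymptotically smaller; O(n!) grows faster


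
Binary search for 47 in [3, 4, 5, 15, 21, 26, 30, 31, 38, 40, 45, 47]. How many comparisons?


Search for 47:
[0,11] mid=5 arr[5]=26
[6,11] mid=8 arr[8]=38
[9,11] mid=10 arr[10]=45
[11,11] mid=11 arr[11]=47
Total: 4 comparisons


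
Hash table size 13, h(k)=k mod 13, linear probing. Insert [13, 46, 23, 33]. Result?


Insertions: 13->slot 0; 46->slot 7; 23->slot 10; 33->slot 8
Table: [13, None, None, None, None, None, None, 46, 33, None, 23, None, None]


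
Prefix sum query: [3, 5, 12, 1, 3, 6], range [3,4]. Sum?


Prefix sums: [0, 3, 8, 20, 21, 24, 30]
Sum[3..4] = prefix[5] - prefix[3] = 24 - 20 = 4


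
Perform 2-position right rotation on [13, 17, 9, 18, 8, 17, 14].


Right rotate by 2: [17, 14, 13, 17, 9, 18, 8]


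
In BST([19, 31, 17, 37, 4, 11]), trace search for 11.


BST root = 19
Search for 11: compare at each node
Path: [19, 17, 4, 11]


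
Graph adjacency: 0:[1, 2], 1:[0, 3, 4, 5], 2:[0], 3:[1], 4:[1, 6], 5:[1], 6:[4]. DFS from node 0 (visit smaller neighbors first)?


DFS stack-based: start with [0]
Visit order: [0, 1, 3, 4, 6, 5, 2]
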